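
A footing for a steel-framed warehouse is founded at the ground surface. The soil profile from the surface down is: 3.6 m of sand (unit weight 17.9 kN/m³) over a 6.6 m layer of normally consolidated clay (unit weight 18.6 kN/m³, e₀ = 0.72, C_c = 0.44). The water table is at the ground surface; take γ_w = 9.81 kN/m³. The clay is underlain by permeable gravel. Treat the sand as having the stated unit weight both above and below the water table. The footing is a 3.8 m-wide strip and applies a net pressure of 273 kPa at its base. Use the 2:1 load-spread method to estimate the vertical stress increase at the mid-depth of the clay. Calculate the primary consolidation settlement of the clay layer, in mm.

S_c ≈ 720 mm

Mid-depth of clay below the ground surface: z = 3.6 + 6.6/2 = 6.9 m.
Total vertical stress at mid-clay: σ_v = 17.9×3.6 + 18.6×3.3 = 125.82 kPa.
Pore pressure: u = 9.81×(6.9 − 0) = 67.689 kPa.
Initial effective stress: σ'_0 = σ_v − u = 125.82 − 67.689 = 58.131 kPa.
Stress increase at mid-clay by the 2:1 spreading method:
Δσ = qB/(B+z) = 273×3.8/(3.8+6.9) = 96.953 kPa
Final effective stress: σ'_f = σ'_0 + Δσ = 58.131 + 96.953 = 155.08 kPa.
Normally consolidated clay, so the full stress increment lies on the virgin compression line:
S_c = C_c·H/(1+e₀)·log₁₀(σ'_f/σ'_0) = 0.44×6.6/(1+0.72)×log₁₀(155.08/58.131)
    = 1.6884 × 0.42615 = 0.7195 m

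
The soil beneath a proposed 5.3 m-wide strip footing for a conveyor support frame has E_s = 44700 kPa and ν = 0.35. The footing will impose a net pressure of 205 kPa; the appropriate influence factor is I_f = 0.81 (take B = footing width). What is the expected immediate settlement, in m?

Immediate (elastic) settlement: S_e = q·B·(1−ν²)/E_s · I_f.
S_e = 205 × 5.3 × (1 − 0.35²) / 44700 × 0.81
    = 205 × 5.3 × 0.8775 / 44700 × 0.81
    = 0.01728 m

S_e ≈ 0.0173 m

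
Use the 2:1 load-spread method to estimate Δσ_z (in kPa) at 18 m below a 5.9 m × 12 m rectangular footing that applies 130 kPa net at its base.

By the 2:1 method the load spreads at 1 horizontal : 2 vertical, so at depth z the loaded area has grown by z in each plan dimension:
Δσ = qBL/((B+z)(L+z)) = 130×5.9×12/((5.9+18)(12+18)) = 12.837 kPa

Δσ_z ≈ 12.8 kPa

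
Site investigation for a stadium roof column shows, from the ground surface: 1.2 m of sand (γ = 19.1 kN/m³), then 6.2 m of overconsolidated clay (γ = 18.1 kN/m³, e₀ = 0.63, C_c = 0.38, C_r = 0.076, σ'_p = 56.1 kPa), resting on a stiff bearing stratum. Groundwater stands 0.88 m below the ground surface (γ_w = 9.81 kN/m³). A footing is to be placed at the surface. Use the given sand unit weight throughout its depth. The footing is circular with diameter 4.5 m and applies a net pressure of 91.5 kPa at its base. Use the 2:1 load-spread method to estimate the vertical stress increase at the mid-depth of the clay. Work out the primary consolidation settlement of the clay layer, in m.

Mid-depth of clay below the ground surface: z = 1.2 + 6.2/2 = 4.3 m.
Total vertical stress at mid-clay: σ_v = 19.1×1.2 + 18.1×3.1 = 79.03 kPa.
Pore pressure: u = 9.81×(4.3 − 0.88) = 33.55 kPa.
Initial effective stress: σ'_0 = σ_v − u = 79.03 − 33.55 = 45.48 kPa.
Stress increase at mid-clay by the 2:1 spreading method:
Δσ ≈ qD²/(D+z)² = 91.5×4.5²/(4.5+4.3)² = 23.927 kPa
Final effective stress: σ'_f = 45.48 + 23.927 = 69.407 kPa.
σ'_f = 69.407 > σ'_p = 56.1 kPa, so the stress path crosses the preconsolidation pressure — recompression up to σ'_p, then virgin compression beyond:
S_c = H/(1+e₀)·[C_r·log₁₀(σ'_p/σ'_0) + C_c·log₁₀(σ'_f/σ'_p)]
    = 6.2/1.63 × [0.076×log₁₀(56.1/45.48) + 0.38×log₁₀(69.407/56.1)]
    = 3.8037 × [0.0069268 + 0.035127] = 0.16 m

S_c ≈ 0.16 m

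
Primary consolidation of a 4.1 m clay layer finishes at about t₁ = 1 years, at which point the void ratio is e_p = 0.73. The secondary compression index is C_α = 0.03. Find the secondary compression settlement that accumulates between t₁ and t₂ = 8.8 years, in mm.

S_s ≈ 67.2 mm

Secondary compression: S_s = C_α·H/(1+e_p)·log₁₀(t₂/t₁)
S_s = 0.03×4.1/(1+0.73)×log₁₀(8.8/1)
    = 0.0711 × 0.9445 = 0.06715 m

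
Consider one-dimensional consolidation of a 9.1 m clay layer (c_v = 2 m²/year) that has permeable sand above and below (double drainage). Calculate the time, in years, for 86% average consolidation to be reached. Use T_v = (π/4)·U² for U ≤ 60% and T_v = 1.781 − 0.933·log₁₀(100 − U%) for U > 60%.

t ≈ 7.37 years

Drainage path length: H_d = H/2 = 4.55 m (double drainage).
U > 60%: T_v = 1.781 − 0.933·log₁₀(100 − 86) = 0.71166.
t = T_v·H_d²/c_v = 0.71166×4.55²/2 = 7.367 years.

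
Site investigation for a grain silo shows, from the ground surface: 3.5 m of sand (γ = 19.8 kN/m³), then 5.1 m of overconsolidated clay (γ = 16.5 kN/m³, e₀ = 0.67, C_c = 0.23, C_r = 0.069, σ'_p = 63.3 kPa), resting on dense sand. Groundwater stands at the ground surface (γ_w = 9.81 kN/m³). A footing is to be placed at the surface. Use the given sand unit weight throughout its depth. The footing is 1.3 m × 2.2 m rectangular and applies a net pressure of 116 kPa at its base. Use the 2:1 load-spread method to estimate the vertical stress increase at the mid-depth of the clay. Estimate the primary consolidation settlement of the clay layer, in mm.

S_c ≈ 9.15 mm

Mid-depth of clay below the ground surface: z = 3.5 + 5.1/2 = 6.05 m.
Total vertical stress at mid-clay: σ_v = 19.8×3.5 + 16.5×2.55 = 111.38 kPa.
Pore pressure: u = 9.81×(6.05 − 0) = 59.351 kPa.
Initial effective stress: σ'_0 = σ_v − u = 111.38 − 59.351 = 52.029 kPa.
Stress increase at mid-clay by the 2:1 spreading method:
Δσ = qBL/((B+z)(L+z)) = 116×1.3×2.2/((1.3+6.05)(2.2+6.05)) = 5.4712 kPa
Final effective stress: σ'_f = 52.029 + 5.4712 = 57.5 kPa.
σ'_f = 57.5 ≤ σ'_p = 63.3 kPa, so the clay remains overconsolidated and only the recompression index applies:
S_c = C_r·H/(1+e₀)·log₁₀(σ'_f/σ'_0) = 0.069×5.1/1.67×log₁₀(57.5/52.029)
    = 0.21072 × 0.043422 = 0.00915 m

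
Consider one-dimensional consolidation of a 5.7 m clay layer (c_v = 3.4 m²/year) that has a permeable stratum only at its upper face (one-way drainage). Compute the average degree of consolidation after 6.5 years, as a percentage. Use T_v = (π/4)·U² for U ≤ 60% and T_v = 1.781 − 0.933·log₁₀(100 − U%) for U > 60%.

U ≈ 84.9 %

Drainage path length: H_d = H = 5.7 m (single drainage).
T_v = c_v·t/H_d² = 3.4×6.5/5.7² = 0.68021.
T_v = 0.68021 corresponds to the U > 60% branch:
U = 1 − 10^((1.781 − T_v)/0.933)/100 = 0.8487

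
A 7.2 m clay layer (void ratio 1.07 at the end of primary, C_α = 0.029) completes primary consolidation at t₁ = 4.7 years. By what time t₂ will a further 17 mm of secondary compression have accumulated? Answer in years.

t₂ ≈ 6.93 years

S_s = C_α·H/(1+e_p)·log₁₀(t₂/t₁) ⇒ log₁₀(t₂/t₁) = S_s·(1+e_p)/(C_α·H).
log₁₀(t₂/t₁) = 0.017 × (1+1.07) / (0.029×7.2) = 0.1685
t₂ = t₁ × 10^0.1685 = 4.7 × 1.474 = 6.928 years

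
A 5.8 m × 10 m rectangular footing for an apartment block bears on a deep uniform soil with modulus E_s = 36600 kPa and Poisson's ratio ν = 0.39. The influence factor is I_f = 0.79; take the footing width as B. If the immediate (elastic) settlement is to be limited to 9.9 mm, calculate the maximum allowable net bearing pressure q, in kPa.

S_e = q·B·(1−ν²)/E_s · I_f  ⇒  q = S_e·E_s / (B·(1−ν²)·I_f).
q = 0.0099 × 36600 / (5.8 × 0.8479 × 0.79) = 93.26 kPa

q ≈ 93.3 kPa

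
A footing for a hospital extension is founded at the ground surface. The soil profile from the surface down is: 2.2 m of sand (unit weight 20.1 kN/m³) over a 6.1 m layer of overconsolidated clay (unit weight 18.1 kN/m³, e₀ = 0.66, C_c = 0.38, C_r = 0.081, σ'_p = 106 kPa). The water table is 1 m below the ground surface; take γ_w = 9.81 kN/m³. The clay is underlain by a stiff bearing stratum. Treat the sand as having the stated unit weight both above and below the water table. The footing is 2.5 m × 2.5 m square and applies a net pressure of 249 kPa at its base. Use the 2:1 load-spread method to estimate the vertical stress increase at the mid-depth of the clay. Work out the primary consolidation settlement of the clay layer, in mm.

S_c ≈ 47.9 mm

Mid-depth of clay below the ground surface: z = 2.2 + 6.1/2 = 5.25 m.
Total vertical stress at mid-clay: σ_v = 20.1×2.2 + 18.1×3.05 = 99.425 kPa.
Pore pressure: u = 9.81×(5.25 − 1) = 41.693 kPa.
Initial effective stress: σ'_0 = σ_v − u = 99.425 − 41.693 = 57.732 kPa.
Stress increase at mid-clay by the 2:1 spreading method:
Δσ = qBL/((B+z)(L+z)) = 249×2.5×2.5/((2.5+5.25)(2.5+5.25)) = 25.911 kPa
Final effective stress: σ'_f = 57.732 + 25.911 = 83.643 kPa.
σ'_f = 83.643 ≤ σ'_p = 106 kPa, so the clay remains overconsolidated and only the recompression index applies:
S_c = C_r·H/(1+e₀)·log₁₀(σ'_f/σ'_0) = 0.081×6.1/1.66×log₁₀(83.643/57.732)
    = 0.29765 × 0.16101 = 0.04792 m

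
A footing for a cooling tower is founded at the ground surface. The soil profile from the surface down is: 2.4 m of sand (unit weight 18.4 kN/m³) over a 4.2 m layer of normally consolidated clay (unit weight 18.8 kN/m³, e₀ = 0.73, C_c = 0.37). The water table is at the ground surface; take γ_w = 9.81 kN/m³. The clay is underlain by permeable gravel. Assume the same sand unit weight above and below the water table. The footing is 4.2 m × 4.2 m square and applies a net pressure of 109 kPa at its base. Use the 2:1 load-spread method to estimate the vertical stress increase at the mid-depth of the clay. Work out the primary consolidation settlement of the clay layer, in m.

S_c ≈ 0.194 m

Mid-depth of clay below the ground surface: z = 2.4 + 4.2/2 = 4.5 m.
Total vertical stress at mid-clay: σ_v = 18.4×2.4 + 18.8×2.1 = 83.64 kPa.
Pore pressure: u = 9.81×(4.5 − 0) = 44.145 kPa.
Initial effective stress: σ'_0 = σ_v − u = 83.64 − 44.145 = 39.495 kPa.
Stress increase at mid-clay by the 2:1 spreading method:
Δσ = qBL/((B+z)(L+z)) = 109×4.2×4.2/((4.2+4.5)(4.2+4.5)) = 25.403 kPa
Final effective stress: σ'_f = σ'_0 + Δσ = 39.495 + 25.403 = 64.898 kPa.
Normally consolidated clay, so the full stress increment lies on the virgin compression line:
S_c = C_c·H/(1+e₀)·log₁₀(σ'_f/σ'_0) = 0.37×4.2/(1+0.73)×log₁₀(64.898/39.495)
    = 0.89827 × 0.21569 = 0.1937 m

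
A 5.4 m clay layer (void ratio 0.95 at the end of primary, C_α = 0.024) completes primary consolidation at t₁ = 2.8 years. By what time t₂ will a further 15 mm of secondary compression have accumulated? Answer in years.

S_s = C_α·H/(1+e_p)·log₁₀(t₂/t₁) ⇒ log₁₀(t₂/t₁) = S_s·(1+e_p)/(C_α·H).
log₁₀(t₂/t₁) = 0.015 × (1+0.95) / (0.024×5.4) = 0.2257
t₂ = t₁ × 10^0.2257 = 2.8 × 1.681 = 4.708 years

t₂ ≈ 4.71 years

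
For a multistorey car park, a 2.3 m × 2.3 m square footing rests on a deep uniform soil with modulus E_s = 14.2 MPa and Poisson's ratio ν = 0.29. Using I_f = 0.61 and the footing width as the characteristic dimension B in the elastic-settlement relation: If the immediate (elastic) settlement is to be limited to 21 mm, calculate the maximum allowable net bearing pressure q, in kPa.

q ≈ 232 kPa

E_s = 14.2 MPa = 14200 kPa.
S_e = q·B·(1−ν²)/E_s · I_f  ⇒  q = S_e·E_s / (B·(1−ν²)·I_f).
q = 0.021 × 14200 / (2.3 × 0.9159 × 0.61) = 232.1 kPa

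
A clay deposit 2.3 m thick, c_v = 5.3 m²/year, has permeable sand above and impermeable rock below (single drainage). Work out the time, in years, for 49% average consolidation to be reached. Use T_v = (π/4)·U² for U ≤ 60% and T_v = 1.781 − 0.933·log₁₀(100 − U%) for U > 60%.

t ≈ 0.188 years

Drainage path length: H_d = H = 2.3 m (single drainage).
U ≤ 60%: T_v = (π/4)·U² = (π/4)×0.49² = 0.18857.
t = T_v·H_d²/c_v = 0.18857×2.3²/5.3 = 0.1882 years.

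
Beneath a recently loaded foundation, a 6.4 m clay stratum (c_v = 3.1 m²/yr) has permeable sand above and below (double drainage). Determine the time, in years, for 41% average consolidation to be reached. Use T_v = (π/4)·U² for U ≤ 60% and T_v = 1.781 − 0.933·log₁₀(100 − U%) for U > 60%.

t ≈ 0.436 years

Drainage path length: H_d = H/2 = 3.2 m (double drainage).
U ≤ 60%: T_v = (π/4)·U² = (π/4)×0.41² = 0.13203.
t = T_v·H_d²/c_v = 0.13203×3.2²/3.1 = 0.4361 years.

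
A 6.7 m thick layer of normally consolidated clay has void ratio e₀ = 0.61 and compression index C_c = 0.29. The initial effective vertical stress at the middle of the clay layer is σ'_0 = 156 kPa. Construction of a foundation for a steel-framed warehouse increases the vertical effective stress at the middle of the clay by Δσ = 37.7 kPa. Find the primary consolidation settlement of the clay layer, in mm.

Final effective stress: σ'_f = σ'_0 + Δσ = 156 + 37.7 = 193.7 kPa.
Normally consolidated clay, so the full stress increment lies on the virgin compression line:
S_c = C_c·H/(1+e₀)·log₁₀(σ'_f/σ'_0) = 0.29×6.7/(1+0.61)×log₁₀(193.7/156)
    = 1.2068 × 0.094005 = 0.1134 m

S_c ≈ 113 mm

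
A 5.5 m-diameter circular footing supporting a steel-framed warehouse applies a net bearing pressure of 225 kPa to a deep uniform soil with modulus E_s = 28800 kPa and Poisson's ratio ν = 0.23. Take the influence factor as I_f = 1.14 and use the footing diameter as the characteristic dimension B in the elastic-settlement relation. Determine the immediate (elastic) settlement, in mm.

Immediate (elastic) settlement: S_e = q·B·(1−ν²)/E_s · I_f.
S_e = 225 × 5.5 × (1 − 0.23²) / 28800 × 1.14
    = 225 × 5.5 × 0.9471 / 28800 × 1.14
    = 0.04639 m = 46.39 mm

S_e ≈ 46.4 mm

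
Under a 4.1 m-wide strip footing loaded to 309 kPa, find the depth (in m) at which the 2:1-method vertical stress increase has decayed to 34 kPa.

2:1 spreading — at depth z the loaded area has grown by z in each plan dimension:
qB/(B+z) = Δσ_z ⇒ z = qB/Δσ_z − B = 309×4.1/34 − 4.1 = 33.16 m

z ≈ 33.2 m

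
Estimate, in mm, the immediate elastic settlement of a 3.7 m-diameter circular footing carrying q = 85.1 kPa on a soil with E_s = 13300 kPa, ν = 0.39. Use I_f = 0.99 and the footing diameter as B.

S_e ≈ 19.9 mm

Immediate (elastic) settlement: S_e = q·B·(1−ν²)/E_s · I_f.
S_e = 85.1 × 3.7 × (1 − 0.39²) / 13300 × 0.99
    = 85.1 × 3.7 × 0.8479 / 13300 × 0.99
    = 0.01987 m = 19.87 mm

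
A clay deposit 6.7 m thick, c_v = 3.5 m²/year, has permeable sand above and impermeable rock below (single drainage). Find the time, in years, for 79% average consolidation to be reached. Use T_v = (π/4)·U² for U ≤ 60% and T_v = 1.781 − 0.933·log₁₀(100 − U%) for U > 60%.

t ≈ 7.02 years

Drainage path length: H_d = H = 6.7 m (single drainage).
U > 60%: T_v = 1.781 − 0.933·log₁₀(100 − 79) = 0.54737.
t = T_v·H_d²/c_v = 0.54737×6.7²/3.5 = 7.02 years.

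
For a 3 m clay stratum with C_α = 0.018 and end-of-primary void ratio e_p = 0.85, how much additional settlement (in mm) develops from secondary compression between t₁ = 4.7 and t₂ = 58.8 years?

Secondary compression: S_s = C_α·H/(1+e_p)·log₁₀(t₂/t₁)
S_s = 0.018×3/(1+0.85)×log₁₀(58.8/4.7)
    = 0.02919 × 1.097 = 0.03203 m

S_s ≈ 32 mm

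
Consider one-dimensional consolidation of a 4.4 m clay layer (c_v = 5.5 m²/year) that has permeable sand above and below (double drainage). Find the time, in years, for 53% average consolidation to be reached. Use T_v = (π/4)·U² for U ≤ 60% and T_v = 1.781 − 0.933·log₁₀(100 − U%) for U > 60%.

t ≈ 0.194 years

Drainage path length: H_d = H/2 = 2.2 m (double drainage).
U ≤ 60%: T_v = (π/4)·U² = (π/4)×0.53² = 0.22062.
t = T_v·H_d²/c_v = 0.22062×2.2²/5.5 = 0.1941 years.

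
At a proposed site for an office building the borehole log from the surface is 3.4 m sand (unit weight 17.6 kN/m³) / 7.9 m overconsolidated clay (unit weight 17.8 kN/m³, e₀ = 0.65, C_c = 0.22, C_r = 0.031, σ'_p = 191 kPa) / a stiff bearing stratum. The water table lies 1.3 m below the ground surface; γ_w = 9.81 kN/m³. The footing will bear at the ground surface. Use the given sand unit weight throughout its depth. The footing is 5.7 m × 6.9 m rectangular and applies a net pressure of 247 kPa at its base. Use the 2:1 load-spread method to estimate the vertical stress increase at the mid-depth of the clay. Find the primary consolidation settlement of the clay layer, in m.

Mid-depth of clay below the ground surface: z = 3.4 + 7.9/2 = 7.35 m.
Total vertical stress at mid-clay: σ_v = 17.6×3.4 + 17.8×3.95 = 130.15 kPa.
Pore pressure: u = 9.81×(7.35 − 1.3) = 59.351 kPa.
Initial effective stress: σ'_0 = σ_v − u = 130.15 − 59.351 = 70.799 kPa.
Stress increase at mid-clay by the 2:1 spreading method:
Δσ = qBL/((B+z)(L+z)) = 247×5.7×6.9/((5.7+7.35)(6.9+7.35)) = 52.239 kPa
Final effective stress: σ'_f = 70.799 + 52.239 = 123.04 kPa.
σ'_f = 123.04 ≤ σ'_p = 191 kPa, so the clay remains overconsolidated and only the recompression index applies:
S_c = C_r·H/(1+e₀)·log₁₀(σ'_f/σ'_0) = 0.031×7.9/1.65×log₁₀(123.04/70.799)
    = 0.14842 × 0.24002 = 0.03562 m

S_c ≈ 0.0356 m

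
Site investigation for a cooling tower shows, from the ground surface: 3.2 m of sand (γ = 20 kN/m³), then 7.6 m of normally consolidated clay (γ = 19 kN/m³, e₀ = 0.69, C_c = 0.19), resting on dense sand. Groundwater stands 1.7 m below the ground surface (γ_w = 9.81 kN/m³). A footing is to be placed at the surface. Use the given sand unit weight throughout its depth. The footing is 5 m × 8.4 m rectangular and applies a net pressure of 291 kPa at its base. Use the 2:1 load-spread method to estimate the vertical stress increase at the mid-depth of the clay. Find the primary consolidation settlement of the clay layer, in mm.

Mid-depth of clay below the ground surface: z = 3.2 + 7.6/2 = 7 m.
Total vertical stress at mid-clay: σ_v = 20×3.2 + 19×3.8 = 136.2 kPa.
Pore pressure: u = 9.81×(7 − 1.7) = 51.993 kPa.
Initial effective stress: σ'_0 = σ_v − u = 136.2 − 51.993 = 84.207 kPa.
Stress increase at mid-clay by the 2:1 spreading method:
Δσ = qBL/((B+z)(L+z)) = 291×5×8.4/((5+7)(8.4+7)) = 66.136 kPa
Final effective stress: σ'_f = σ'_0 + Δσ = 84.207 + 66.136 = 150.34 kPa.
Normally consolidated clay, so the full stress increment lies on the virgin compression line:
S_c = C_c·H/(1+e₀)·log₁₀(σ'_f/σ'_0) = 0.19×7.6/(1+0.69)×log₁₀(150.34/84.207)
    = 0.85444 × 0.25173 = 0.2151 m

S_c ≈ 215 mm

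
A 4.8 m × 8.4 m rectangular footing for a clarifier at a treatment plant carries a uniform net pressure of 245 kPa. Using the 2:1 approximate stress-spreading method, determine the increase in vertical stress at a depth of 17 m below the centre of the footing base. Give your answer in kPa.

Δσ_z ≈ 17.8 kPa

By the 2:1 method the load spreads at 1 horizontal : 2 vertical, so at depth z the loaded area has grown by z in each plan dimension:
Δσ = qBL/((B+z)(L+z)) = 245×4.8×8.4/((4.8+17)(8.4+17)) = 17.84 kPa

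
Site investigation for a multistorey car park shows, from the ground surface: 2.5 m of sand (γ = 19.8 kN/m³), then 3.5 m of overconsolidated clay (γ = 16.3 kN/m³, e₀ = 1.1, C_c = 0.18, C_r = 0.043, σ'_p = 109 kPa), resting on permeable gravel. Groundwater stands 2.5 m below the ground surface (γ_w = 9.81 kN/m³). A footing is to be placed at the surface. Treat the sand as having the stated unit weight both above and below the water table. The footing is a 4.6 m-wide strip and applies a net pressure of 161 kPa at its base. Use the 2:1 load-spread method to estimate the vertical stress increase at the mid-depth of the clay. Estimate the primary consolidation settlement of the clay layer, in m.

Mid-depth of clay below the ground surface: z = 2.5 + 3.5/2 = 4.25 m.
Total vertical stress at mid-clay: σ_v = 19.8×2.5 + 16.3×1.75 = 78.025 kPa.
Pore pressure: u = 9.81×(4.25 − 2.5) = 17.168 kPa.
Initial effective stress: σ'_0 = σ_v − u = 78.025 − 17.168 = 60.857 kPa.
Stress increase at mid-clay by the 2:1 spreading method:
Δσ = qB/(B+z) = 161×4.6/(4.6+4.25) = 83.684 kPa
Final effective stress: σ'_f = 60.857 + 83.684 = 144.54 kPa.
σ'_f = 144.54 > σ'_p = 109 kPa, so the stress path crosses the preconsolidation pressure — recompression up to σ'_p, then virgin compression beyond:
S_c = H/(1+e₀)·[C_r·log₁₀(σ'_p/σ'_0) + C_c·log₁₀(σ'_f/σ'_p)]
    = 3.5/2.1 × [0.043×log₁₀(109/60.857) + 0.18×log₁₀(144.54/109)]
    = 1.6667 × [0.010884 + 0.022061] = 0.05491 m

S_c ≈ 0.0549 m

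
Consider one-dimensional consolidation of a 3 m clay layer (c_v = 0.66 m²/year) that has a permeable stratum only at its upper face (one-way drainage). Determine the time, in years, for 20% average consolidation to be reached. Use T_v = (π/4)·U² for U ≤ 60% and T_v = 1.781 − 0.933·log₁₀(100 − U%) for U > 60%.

Drainage path length: H_d = H = 3 m (single drainage).
U ≤ 60%: T_v = (π/4)·U² = (π/4)×0.2² = 0.031416.
t = T_v·H_d²/c_v = 0.031416×3²/0.66 = 0.4284 years.

t ≈ 0.428 years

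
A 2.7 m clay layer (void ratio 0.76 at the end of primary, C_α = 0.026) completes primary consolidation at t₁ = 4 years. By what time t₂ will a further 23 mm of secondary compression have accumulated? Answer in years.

t₂ ≈ 15.1 years

S_s = C_α·H/(1+e_p)·log₁₀(t₂/t₁) ⇒ log₁₀(t₂/t₁) = S_s·(1+e_p)/(C_α·H).
log₁₀(t₂/t₁) = 0.023 × (1+0.76) / (0.026×2.7) = 0.5766
t₂ = t₁ × 10^0.5766 = 4 × 3.773 = 15.09 years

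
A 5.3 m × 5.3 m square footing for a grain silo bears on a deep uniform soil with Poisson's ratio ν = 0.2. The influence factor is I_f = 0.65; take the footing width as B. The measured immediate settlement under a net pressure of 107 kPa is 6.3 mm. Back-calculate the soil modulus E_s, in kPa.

E_s ≈ 56200 kPa

S_e = q·B·(1−ν²)/E_s · I_f  ⇒  E_s = q·B·(1−ν²)·I_f / S_e.
E_s = 107 × 5.3 × 0.96 × 0.65 / 0.0063 = 56170 kPa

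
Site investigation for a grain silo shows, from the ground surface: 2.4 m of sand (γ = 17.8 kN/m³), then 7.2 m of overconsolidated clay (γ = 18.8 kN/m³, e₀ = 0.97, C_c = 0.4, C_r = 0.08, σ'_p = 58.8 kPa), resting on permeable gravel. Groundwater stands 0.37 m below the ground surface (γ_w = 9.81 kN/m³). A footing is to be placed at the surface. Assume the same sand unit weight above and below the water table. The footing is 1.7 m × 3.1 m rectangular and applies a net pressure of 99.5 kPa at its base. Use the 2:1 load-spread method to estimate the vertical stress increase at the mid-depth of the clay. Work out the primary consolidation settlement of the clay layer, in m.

S_c ≈ 0.0484 m

Mid-depth of clay below the ground surface: z = 2.4 + 7.2/2 = 6 m.
Total vertical stress at mid-clay: σ_v = 17.8×2.4 + 18.8×3.6 = 110.4 kPa.
Pore pressure: u = 9.81×(6 − 0.37) = 55.23 kPa.
Initial effective stress: σ'_0 = σ_v − u = 110.4 − 55.23 = 55.17 kPa.
Stress increase at mid-clay by the 2:1 spreading method:
Δσ = qBL/((B+z)(L+z)) = 99.5×1.7×3.1/((1.7+6)(3.1+6)) = 7.4834 kPa
Final effective stress: σ'_f = 55.17 + 7.4834 = 62.653 kPa.
σ'_f = 62.653 > σ'_p = 58.8 kPa, so the stress path crosses the preconsolidation pressure — recompression up to σ'_p, then virgin compression beyond:
S_c = H/(1+e₀)·[C_r·log₁₀(σ'_p/σ'_0) + C_c·log₁₀(σ'_f/σ'_p)]
    = 7.2/1.97 × [0.08×log₁₀(58.8/55.17) + 0.4×log₁₀(62.653/58.8)]
    = 3.6548 × [0.0022139 + 0.011026] = 0.04839 m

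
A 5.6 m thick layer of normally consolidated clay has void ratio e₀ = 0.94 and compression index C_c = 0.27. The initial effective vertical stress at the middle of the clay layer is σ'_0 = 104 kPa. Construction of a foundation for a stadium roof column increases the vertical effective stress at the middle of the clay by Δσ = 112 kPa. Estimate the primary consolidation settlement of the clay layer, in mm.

Final effective stress: σ'_f = σ'_0 + Δσ = 104 + 112 = 216 kPa.
Normally consolidated clay, so the full stress increment lies on the virgin compression line:
S_c = C_c·H/(1+e₀)·log₁₀(σ'_f/σ'_0) = 0.27×5.6/(1+0.94)×log₁₀(216/104)
    = 0.77938 × 0.31742 = 0.2474 m

S_c ≈ 247 mm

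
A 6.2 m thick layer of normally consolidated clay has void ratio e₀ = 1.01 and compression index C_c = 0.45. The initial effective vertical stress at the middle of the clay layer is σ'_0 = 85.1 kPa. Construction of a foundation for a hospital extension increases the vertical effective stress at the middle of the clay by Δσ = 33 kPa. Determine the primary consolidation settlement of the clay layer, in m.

Final effective stress: σ'_f = σ'_0 + Δσ = 85.1 + 33 = 118.1 kPa.
Normally consolidated clay, so the full stress increment lies on the virgin compression line:
S_c = C_c·H/(1+e₀)·log₁₀(σ'_f/σ'_0) = 0.45×6.2/(1+1.01)×log₁₀(118.1/85.1)
    = 1.3881 × 0.14232 = 0.1976 m

S_c ≈ 0.198 m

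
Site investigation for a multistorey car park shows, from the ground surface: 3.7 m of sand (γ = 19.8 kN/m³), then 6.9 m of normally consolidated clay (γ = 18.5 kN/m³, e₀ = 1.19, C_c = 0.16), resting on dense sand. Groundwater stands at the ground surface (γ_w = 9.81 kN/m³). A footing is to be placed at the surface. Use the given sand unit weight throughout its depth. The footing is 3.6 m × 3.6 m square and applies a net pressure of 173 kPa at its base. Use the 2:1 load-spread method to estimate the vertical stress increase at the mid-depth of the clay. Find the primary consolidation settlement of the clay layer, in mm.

S_c ≈ 55.7 mm

Mid-depth of clay below the ground surface: z = 3.7 + 6.9/2 = 7.15 m.
Total vertical stress at mid-clay: σ_v = 19.8×3.7 + 18.5×3.45 = 137.09 kPa.
Pore pressure: u = 9.81×(7.15 − 0) = 70.142 kPa.
Initial effective stress: σ'_0 = σ_v − u = 137.09 − 70.142 = 66.948 kPa.
Stress increase at mid-clay by the 2:1 spreading method:
Δσ = qBL/((B+z)(L+z)) = 173×3.6×3.6/((3.6+7.15)(3.6+7.15)) = 19.401 kPa
Final effective stress: σ'_f = σ'_0 + Δσ = 66.948 + 19.401 = 86.349 kPa.
Normally consolidated clay, so the full stress increment lies on the virgin compression line:
S_c = C_c·H/(1+e₀)·log₁₀(σ'_f/σ'_0) = 0.16×6.9/(1+1.19)×log₁₀(86.349/66.948)
    = 0.50411 × 0.11052 = 0.05571 m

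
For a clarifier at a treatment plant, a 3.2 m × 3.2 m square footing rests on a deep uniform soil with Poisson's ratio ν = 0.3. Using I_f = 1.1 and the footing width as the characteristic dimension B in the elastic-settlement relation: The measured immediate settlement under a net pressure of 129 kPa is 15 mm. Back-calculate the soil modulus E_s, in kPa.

S_e = q·B·(1−ν²)/E_s · I_f  ⇒  E_s = q·B·(1−ν²)·I_f / S_e.
E_s = 129 × 3.2 × 0.91 × 1.1 / 0.015 = 27550 kPa

E_s ≈ 27500 kPa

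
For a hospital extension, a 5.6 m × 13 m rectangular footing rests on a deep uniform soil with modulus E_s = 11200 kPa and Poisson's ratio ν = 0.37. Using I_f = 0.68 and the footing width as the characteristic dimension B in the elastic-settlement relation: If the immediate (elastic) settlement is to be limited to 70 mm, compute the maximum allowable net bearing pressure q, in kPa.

S_e = q·B·(1−ν²)/E_s · I_f  ⇒  q = S_e·E_s / (B·(1−ν²)·I_f).
q = 0.07 × 11200 / (5.6 × 0.8631 × 0.68) = 238.5 kPa

q ≈ 239 kPa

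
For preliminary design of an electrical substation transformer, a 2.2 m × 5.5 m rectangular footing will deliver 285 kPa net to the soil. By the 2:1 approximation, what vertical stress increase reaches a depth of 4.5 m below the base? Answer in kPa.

By the 2:1 method the load spreads at 1 horizontal : 2 vertical, so at depth z the loaded area has grown by z in each plan dimension:
Δσ = qBL/((B+z)(L+z)) = 285×2.2×5.5/((2.2+4.5)(5.5+4.5)) = 51.47 kPa

Δσ_z ≈ 51.5 kPa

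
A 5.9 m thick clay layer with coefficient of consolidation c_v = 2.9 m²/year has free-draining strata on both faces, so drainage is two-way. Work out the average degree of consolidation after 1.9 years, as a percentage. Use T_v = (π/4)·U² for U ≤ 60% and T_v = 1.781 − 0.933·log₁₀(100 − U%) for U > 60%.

U ≈ 83 %

Drainage path length: H_d = H/2 = 2.95 m (double drainage).
T_v = c_v·t/H_d² = 2.9×1.9/2.95² = 0.63315.
T_v = 0.63315 corresponds to the U > 60% branch:
U = 1 − 10^((1.781 − T_v)/0.933)/100 = 0.8301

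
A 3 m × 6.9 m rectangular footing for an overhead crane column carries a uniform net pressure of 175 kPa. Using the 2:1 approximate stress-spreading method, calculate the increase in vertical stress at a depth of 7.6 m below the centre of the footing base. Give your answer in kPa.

Δσ_z ≈ 23.6 kPa

By the 2:1 method the load spreads at 1 horizontal : 2 vertical, so at depth z the loaded area has grown by z in each plan dimension:
Δσ = qBL/((B+z)(L+z)) = 175×3×6.9/((3+7.6)(6.9+7.6)) = 23.569 kPa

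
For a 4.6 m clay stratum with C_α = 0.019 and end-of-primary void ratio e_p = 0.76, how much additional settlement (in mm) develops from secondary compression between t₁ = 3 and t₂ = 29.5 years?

Secondary compression: S_s = C_α·H/(1+e_p)·log₁₀(t₂/t₁)
S_s = 0.019×4.6/(1+0.76)×log₁₀(29.5/3)
    = 0.04966 × 0.9927 = 0.0493 m

S_s ≈ 49.3 mm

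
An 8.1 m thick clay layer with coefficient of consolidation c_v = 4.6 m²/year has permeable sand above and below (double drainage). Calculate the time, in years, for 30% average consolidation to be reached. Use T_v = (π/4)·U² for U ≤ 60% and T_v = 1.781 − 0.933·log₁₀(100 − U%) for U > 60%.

t ≈ 0.252 years

Drainage path length: H_d = H/2 = 4.05 m (double drainage).
U ≤ 60%: T_v = (π/4)·U² = (π/4)×0.3² = 0.070686.
t = T_v·H_d²/c_v = 0.070686×4.05²/4.6 = 0.252 years.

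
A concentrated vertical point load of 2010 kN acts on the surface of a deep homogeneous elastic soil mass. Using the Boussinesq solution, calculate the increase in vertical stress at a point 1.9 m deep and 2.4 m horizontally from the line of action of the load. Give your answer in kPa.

Δσ_z ≈ 24.5 kPa

Boussinesq vertical stress below a point load on an elastic half-space:
Δσ_z = 3P/(2πz²) · [1 + (r/z)²]^(−5/2)
r/z = 2.4/1.9 = 1.2632; [1+(r/z)²]^(−5/2) = 0.092134.
Δσ_z = 3×2010/(2π×1.9²) × 0.092134 = 265.85 × 0.092134 = 24.49 kPa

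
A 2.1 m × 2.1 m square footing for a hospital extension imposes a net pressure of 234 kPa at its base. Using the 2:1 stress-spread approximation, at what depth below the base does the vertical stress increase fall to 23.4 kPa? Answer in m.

2:1 spreading — at depth z the loaded area has grown by z in each plan dimension:
qB²/(B+z)² = Δσ_z ⇒ z = B(√(q/Δσ_z) − 1) = 2.1×(√(234/23.4) − 1) = 4.541 m

z ≈ 4.54 m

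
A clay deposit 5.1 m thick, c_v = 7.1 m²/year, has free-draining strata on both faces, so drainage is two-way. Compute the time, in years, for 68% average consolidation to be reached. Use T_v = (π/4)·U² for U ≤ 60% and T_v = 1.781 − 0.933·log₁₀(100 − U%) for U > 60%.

t ≈ 0.345 years

Drainage path length: H_d = H/2 = 2.55 m (double drainage).
U > 60%: T_v = 1.781 − 0.933·log₁₀(100 − 68) = 0.3767.
t = T_v·H_d²/c_v = 0.3767×2.55²/7.1 = 0.345 years.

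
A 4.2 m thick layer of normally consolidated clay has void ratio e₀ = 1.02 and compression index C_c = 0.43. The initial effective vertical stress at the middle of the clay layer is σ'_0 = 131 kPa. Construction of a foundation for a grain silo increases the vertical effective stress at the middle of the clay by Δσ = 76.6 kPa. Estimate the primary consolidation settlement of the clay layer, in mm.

S_c ≈ 179 mm

Final effective stress: σ'_f = σ'_0 + Δσ = 131 + 76.6 = 207.6 kPa.
Normally consolidated clay, so the full stress increment lies on the virgin compression line:
S_c = C_c·H/(1+e₀)·log₁₀(σ'_f/σ'_0) = 0.43×4.2/(1+1.02)×log₁₀(207.6/131)
    = 0.89406 × 0.19996 = 0.1788 m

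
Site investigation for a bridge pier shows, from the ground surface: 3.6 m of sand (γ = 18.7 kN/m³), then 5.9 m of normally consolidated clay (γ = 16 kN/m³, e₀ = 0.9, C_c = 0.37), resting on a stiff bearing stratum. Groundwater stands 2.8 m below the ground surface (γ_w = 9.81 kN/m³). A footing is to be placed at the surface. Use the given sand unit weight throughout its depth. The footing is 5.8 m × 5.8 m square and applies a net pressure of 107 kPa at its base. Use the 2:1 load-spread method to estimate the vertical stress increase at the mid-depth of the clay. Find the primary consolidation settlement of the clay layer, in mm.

S_c ≈ 132 mm

Mid-depth of clay below the ground surface: z = 3.6 + 5.9/2 = 6.55 m.
Total vertical stress at mid-clay: σ_v = 18.7×3.6 + 16×2.95 = 114.52 kPa.
Pore pressure: u = 9.81×(6.55 − 2.8) = 36.788 kPa.
Initial effective stress: σ'_0 = σ_v − u = 114.52 − 36.788 = 77.732 kPa.
Stress increase at mid-clay by the 2:1 spreading method:
Δσ = qBL/((B+z)(L+z)) = 107×5.8×5.8/((5.8+6.55)(5.8+6.55)) = 23.6 kPa
Final effective stress: σ'_f = σ'_0 + Δσ = 77.732 + 23.6 = 101.33 kPa.
Normally consolidated clay, so the full stress increment lies on the virgin compression line:
S_c = C_c·H/(1+e₀)·log₁₀(σ'_f/σ'_0) = 0.37×5.9/(1+0.9)×log₁₀(101.33/77.732)
    = 1.1489 × 0.11514 = 0.1323 m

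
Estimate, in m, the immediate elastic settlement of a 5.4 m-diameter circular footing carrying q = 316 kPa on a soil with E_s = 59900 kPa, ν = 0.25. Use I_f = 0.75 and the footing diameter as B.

Immediate (elastic) settlement: S_e = q·B·(1−ν²)/E_s · I_f.
S_e = 316 × 5.4 × (1 − 0.25²) / 59900 × 0.75
    = 316 × 5.4 × 0.9375 / 59900 × 0.75
    = 0.02003 m

S_e ≈ 0.02 m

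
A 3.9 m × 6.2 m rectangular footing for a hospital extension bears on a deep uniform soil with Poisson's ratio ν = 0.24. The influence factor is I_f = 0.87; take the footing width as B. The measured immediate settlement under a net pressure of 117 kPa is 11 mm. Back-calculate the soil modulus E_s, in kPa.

S_e = q·B·(1−ν²)/E_s · I_f  ⇒  E_s = q·B·(1−ν²)·I_f / S_e.
E_s = 117 × 3.9 × 0.9424 × 0.87 / 0.011 = 34010 kPa

E_s ≈ 34000 kPa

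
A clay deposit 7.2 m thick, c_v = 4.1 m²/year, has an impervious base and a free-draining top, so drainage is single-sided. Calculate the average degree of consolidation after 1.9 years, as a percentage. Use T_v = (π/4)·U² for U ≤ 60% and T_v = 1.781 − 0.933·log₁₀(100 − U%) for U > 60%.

Drainage path length: H_d = H = 7.2 m (single drainage).
T_v = c_v·t/H_d² = 4.1×1.9/7.2² = 0.15027.
T_v = 0.15027 corresponds to the U ≤ 60% branch:
U = √(4T_v/π) = 0.4374

U ≈ 43.7 %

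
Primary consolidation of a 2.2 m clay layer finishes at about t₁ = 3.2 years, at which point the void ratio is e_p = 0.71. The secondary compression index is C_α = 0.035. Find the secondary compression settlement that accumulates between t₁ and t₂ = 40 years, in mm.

S_s ≈ 49.4 mm

Secondary compression: S_s = C_α·H/(1+e_p)·log₁₀(t₂/t₁)
S_s = 0.035×2.2/(1+0.71)×log₁₀(40/3.2)
    = 0.04503 × 1.097 = 0.04939 m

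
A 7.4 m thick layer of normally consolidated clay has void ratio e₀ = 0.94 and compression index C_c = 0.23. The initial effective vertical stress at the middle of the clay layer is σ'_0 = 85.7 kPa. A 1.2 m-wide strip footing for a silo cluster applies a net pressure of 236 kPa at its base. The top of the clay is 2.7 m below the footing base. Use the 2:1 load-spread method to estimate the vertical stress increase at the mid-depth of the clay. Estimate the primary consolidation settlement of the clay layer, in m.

Mid-depth of clay below the footing base: z = 2.7 + 7.4/2 = 6.4 m.
Stress increase at mid-clay by the 2:1 spreading method:
Δσ = qB/(B+z) = 236×1.2/(1.2+6.4) = 37.263 kPa
Final effective stress: σ'_f = σ'_0 + Δσ = 85.7 + 37.263 = 122.96 kPa.
Normally consolidated clay, so the full stress increment lies on the virgin compression line:
S_c = C_c·H/(1+e₀)·log₁₀(σ'_f/σ'_0) = 0.23×7.4/(1+0.94)×log₁₀(122.96/85.7)
    = 0.87732 × 0.15678 = 0.1375 m

S_c ≈ 0.138 m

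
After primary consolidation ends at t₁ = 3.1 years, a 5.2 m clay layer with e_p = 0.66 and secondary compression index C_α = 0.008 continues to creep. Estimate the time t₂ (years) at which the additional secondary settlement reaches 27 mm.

t₂ ≈ 37 years

S_s = C_α·H/(1+e_p)·log₁₀(t₂/t₁) ⇒ log₁₀(t₂/t₁) = S_s·(1+e_p)/(C_α·H).
log₁₀(t₂/t₁) = 0.027 × (1+0.66) / (0.008×5.2) = 1.077
t₂ = t₁ × 10^1.077 = 3.1 × 11.95 = 37.05 years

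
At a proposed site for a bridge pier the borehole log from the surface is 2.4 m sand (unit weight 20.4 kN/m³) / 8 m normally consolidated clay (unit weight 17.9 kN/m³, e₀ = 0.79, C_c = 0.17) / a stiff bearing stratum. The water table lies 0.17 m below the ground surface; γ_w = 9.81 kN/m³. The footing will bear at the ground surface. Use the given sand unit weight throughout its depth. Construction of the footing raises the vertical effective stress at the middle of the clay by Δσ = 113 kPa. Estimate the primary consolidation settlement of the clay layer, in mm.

Mid-depth of clay below the ground surface: z = 2.4 + 8/2 = 6.4 m.
Total vertical stress at mid-clay: σ_v = 20.4×2.4 + 17.9×4 = 120.56 kPa.
Pore pressure: u = 9.81×(6.4 − 0.17) = 61.116 kPa.
Initial effective stress: σ'_0 = σ_v − u = 120.56 − 61.116 = 59.444 kPa.
Final effective stress: σ'_f = σ'_0 + Δσ = 59.444 + 113 = 172.44 kPa.
Normally consolidated clay, so the full stress increment lies on the virgin compression line:
S_c = C_c·H/(1+e₀)·log₁₀(σ'_f/σ'_0) = 0.17×8/(1+0.79)×log₁₀(172.44/59.444)
    = 0.75978 × 0.46253 = 0.3514 m

S_c ≈ 351 mm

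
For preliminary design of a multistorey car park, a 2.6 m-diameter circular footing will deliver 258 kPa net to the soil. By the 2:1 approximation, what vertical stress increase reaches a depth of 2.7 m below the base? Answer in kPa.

By the 2:1 method the load spreads at 1 horizontal : 2 vertical, so at depth z the loaded area has grown by z in each plan dimension:
Δσ ≈ qD²/(D+z)² = 258×2.6²/(2.6+2.7)² = 62.089 kPa

Δσ_z ≈ 62.1 kPa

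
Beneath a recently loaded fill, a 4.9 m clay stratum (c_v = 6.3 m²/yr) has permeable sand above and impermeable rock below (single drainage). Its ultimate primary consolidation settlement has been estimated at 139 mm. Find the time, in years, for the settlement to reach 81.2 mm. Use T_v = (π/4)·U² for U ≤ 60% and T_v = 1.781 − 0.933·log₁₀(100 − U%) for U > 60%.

t ≈ 1.02 years

Drainage path length: H_d = H = 4.9 m (single drainage).
U = S(t)/S_ult = 81.2/139 = 0.5842.
U ≤ 60%: T_v = (π/4)·U² = (π/4)×0.58417² = 0.26802.
t = T_v·H_d²/c_v = 0.26802×4.9²/6.3 = 1.021 years.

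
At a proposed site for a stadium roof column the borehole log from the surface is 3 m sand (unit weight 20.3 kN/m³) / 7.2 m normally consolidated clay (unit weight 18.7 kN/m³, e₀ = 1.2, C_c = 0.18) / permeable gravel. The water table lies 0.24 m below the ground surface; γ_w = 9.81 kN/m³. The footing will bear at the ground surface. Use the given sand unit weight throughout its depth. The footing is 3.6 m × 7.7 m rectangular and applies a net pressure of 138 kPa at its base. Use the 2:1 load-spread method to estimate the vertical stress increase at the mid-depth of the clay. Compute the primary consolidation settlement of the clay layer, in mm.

Mid-depth of clay below the ground surface: z = 3 + 7.2/2 = 6.6 m.
Total vertical stress at mid-clay: σ_v = 20.3×3 + 18.7×3.6 = 128.22 kPa.
Pore pressure: u = 9.81×(6.6 − 0.24) = 62.392 kPa.
Initial effective stress: σ'_0 = σ_v − u = 128.22 − 62.392 = 65.828 kPa.
Stress increase at mid-clay by the 2:1 spreading method:
Δσ = qBL/((B+z)(L+z)) = 138×3.6×7.7/((3.6+6.6)(7.7+6.6)) = 26.226 kPa
Final effective stress: σ'_f = σ'_0 + Δσ = 65.828 + 26.226 = 92.054 kPa.
Normally consolidated clay, so the full stress increment lies on the virgin compression line:
S_c = C_c·H/(1+e₀)·log₁₀(σ'_f/σ'_0) = 0.18×7.2/(1+1.2)×log₁₀(92.054/65.828)
    = 0.58909 × 0.14563 = 0.08579 m

S_c ≈ 85.8 mm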